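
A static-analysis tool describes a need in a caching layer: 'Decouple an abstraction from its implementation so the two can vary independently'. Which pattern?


This matches the Bridge pattern

Bridge


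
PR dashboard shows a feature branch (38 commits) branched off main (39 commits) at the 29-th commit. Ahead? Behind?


Common ancestor: commit #29
feature commits after divergence: 38 - 29 = 9
main commits after divergence: 39 - 29 = 10
feature is 9 commits ahead of main
main is 10 commits ahead of feature

feature ahead: 9, main ahead: 10


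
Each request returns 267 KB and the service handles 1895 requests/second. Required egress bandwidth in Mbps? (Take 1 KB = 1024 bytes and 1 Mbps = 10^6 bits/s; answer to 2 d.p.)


Formula: Mbps = payload_bytes * RPS * 8 / 1e6
Payload per request = 267 KB = 267 * 1024 = 273408 bytes
Total bytes/sec = 273408 * 1895 = 518108160
Total bits/sec = 518108160 * 8 = 4144865280
Mbps = 4144865280 / 1e6 = 4144.87

4144.87 Mbps


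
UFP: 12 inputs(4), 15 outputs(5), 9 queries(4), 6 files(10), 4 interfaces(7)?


UFP = EI*4 + EO*5 + EQ*4 + ILF*10 + EIF*7
UFP = 12*4 + 15*5 + 9*4 + 6*10 + 4*7
UFP = 48 + 75 + 36 + 60 + 28
UFP = 247

247


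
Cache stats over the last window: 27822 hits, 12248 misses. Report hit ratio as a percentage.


Formula: hit rate = hits / (hits + misses) * 100
hit rate = 27822 / (27822 + 12248) * 100
hit rate = 27822 / 40070 * 100
hit rate = 69.43%

69.43%


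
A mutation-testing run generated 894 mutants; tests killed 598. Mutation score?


Mutation score = killed / total * 100
Mutation score = 598 / 894 * 100
Mutation score = 66.89%

66.89%


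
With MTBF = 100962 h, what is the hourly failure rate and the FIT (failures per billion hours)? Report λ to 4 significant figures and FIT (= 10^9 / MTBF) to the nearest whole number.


Formula: λ = 1 / MTBF; FIT = λ × 1e9 = 1e9 / MTBF
λ = 1 / 100962 ≈ 9.905e-06 failures/hour
FIT = 1e9 / 100962 ≈ 9905 failures per 1e9 hours (nearest whole number)

λ = 9.905e-06 /h, FIT = 9905


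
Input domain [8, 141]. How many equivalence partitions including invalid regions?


Valid range: [8, 141]
Class 1: x < 8 — invalid
Class 2: 8 ≤ x ≤ 141 — valid
Class 3: x > 141 — invalid
Total equivalence classes: 3

3 equivalence classes


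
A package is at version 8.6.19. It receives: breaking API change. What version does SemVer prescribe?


Current: 8.6.19
Change category: 'breaking API change' → major bump
SemVer rule: major bump → increment MAJOR, reset MINOR and PATCH to 0
New: 9.0.0

9.0.0


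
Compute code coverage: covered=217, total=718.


Coverage = covered / total * 100
Coverage = 217 / 718 * 100
Coverage = 30.22%

30.22%


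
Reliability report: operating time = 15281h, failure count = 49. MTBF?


Formula: MTBF = Total operating time / Number of failures
MTBF = 15281 / 49
MTBF = 311.86 hours

311.86 hours


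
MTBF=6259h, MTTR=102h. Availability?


Availability = MTBF / (MTBF + MTTR)
Availability = 6259 / (6259 + 102)
Availability = 6259 / 6361
Availability = 98.3965%

98.3965%


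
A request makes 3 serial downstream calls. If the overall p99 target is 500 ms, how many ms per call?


Formula: per_stage = total_budget / stages
per_stage = 500 / 3
per_stage = 166.67 ms

166.67 ms


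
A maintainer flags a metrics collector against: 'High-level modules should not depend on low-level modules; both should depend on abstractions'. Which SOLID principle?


This describes the Dependency Inversion Principle (DIP)

Dependency Inversion Principle (DIP)


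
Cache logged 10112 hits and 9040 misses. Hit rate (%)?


Formula: hit rate = hits / (hits + misses) * 100
hit rate = 10112 / (10112 + 9040) * 100
hit rate = 10112 / 19152 * 100
hit rate = 52.8%

52.8%


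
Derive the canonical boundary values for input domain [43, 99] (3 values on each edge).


Range: [43, 99]
Boundaries: just below min, min, min+1, max-1, max, just above max
Values: [42, 43, 44, 98, 99, 100]

[42, 43, 44, 98, 99, 100]


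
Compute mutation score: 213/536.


Mutation score = killed / total * 100
Mutation score = 213 / 536 * 100
Mutation score = 39.74%

39.74%


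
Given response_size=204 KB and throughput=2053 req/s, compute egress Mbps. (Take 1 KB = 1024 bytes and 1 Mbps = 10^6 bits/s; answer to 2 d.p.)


Formula: Mbps = payload_bytes * RPS * 8 / 1e6
Payload per request = 204 KB = 204 * 1024 = 208896 bytes
Total bytes/sec = 208896 * 2053 = 428863488
Total bits/sec = 428863488 * 8 = 3430907904
Mbps = 3430907904 / 1e6 = 3430.91

3430.91 Mbps


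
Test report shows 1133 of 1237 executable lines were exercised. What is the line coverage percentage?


Coverage = covered / total * 100
Coverage = 1133 / 1237 * 100
Coverage = 91.59%

91.59%


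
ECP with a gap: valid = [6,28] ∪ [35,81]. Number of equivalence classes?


Valid ranges: [6,28] and [35,81]
Class 1: x < 6 — invalid
Class 2: 6 ≤ x ≤ 28 — valid
Class 3: 28 < x < 35 — invalid (gap between ranges)
Class 4: 35 ≤ x ≤ 81 — valid
Class 5: x > 81 — invalid
Total equivalence classes: 5

5 equivalence classes


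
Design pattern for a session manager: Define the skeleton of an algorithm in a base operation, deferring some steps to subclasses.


This matches the Template Method pattern

Template Method


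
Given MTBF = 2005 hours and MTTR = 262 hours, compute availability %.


Availability = MTBF / (MTBF + MTTR)
Availability = 2005 / (2005 + 262)
Availability = 2005 / 2267
Availability = 88.4429%

88.4429%


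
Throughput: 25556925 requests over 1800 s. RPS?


Formula: throughput = requests / seconds
throughput = 25556925 / 1800
throughput = 14198.29 requests/second

14198.29 requests/second


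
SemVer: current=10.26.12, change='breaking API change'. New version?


Current: 10.26.12
Change category: 'breaking API change' → major bump
SemVer rule: major bump → increment MAJOR, reset MINOR and PATCH to 0
New: 11.0.0

11.0.0


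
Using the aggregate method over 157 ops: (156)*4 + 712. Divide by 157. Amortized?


Formula: Amortized cost = Total cost / Operations
Total cost = (156 * 4) + (1 * 712)
Total cost = 624 + 712 = 1336
Amortized = 1336 / 157 = 8.5096

8.5096


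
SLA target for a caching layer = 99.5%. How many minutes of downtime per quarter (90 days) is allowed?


Formula: allowed downtime = period * (100 - SLA) / 100
Period (quarter (90 days)) = 129600 minutes
Unavailability fraction = (100 - 99.5) / 100
Allowed downtime = 129600 * (100 - 99.5) / 100
Allowed downtime = 648.0 minutes

648.0 minutes


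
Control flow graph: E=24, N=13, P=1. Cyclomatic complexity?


Formula: V(G) = E - N + 2P
V(G) = 24 - 13 + 2*1
V(G) = 11 + 2
V(G) = 13

13


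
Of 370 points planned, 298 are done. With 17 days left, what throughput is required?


Formula: Required rate = Remaining points / Days left
Remaining = 370 - 298 = 72 points
Required rate = 72 / 17 = 4.24 points/day

4.24 points/day


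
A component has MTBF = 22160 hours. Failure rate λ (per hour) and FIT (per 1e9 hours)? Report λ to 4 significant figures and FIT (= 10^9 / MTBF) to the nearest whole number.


Formula: λ = 1 / MTBF; FIT = λ × 1e9 = 1e9 / MTBF
λ = 1 / 22160 ≈ 4.513e-05 failures/hour
FIT = 1e9 / 22160 ≈ 45126 failures per 1e9 hours (nearest whole number)

λ = 4.513e-05 /h, FIT = 45126


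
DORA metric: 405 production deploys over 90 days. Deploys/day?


Formula: deployments per day = releases / days
= 405 / 90
= 4.5 deploys/day
(equivalently, 31.5 deploys/week)

4.5 deploys/day


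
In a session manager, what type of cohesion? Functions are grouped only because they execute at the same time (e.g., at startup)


Reasoning: Related by timing only
Type: Temporal cohesion

Temporal cohesion


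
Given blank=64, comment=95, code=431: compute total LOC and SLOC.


Total LOC = blank + comment + code
Total LOC = 64 + 95 + 431 = 590
SLOC (source only) = code = 431

Total LOC: 590, SLOC: 431


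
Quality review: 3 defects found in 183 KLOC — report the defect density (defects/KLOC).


Defect density = defects / KLOC
Defect density = 3 / 183
Defect density = 0.016 defects/KLOC

0.016 defects/KLOC


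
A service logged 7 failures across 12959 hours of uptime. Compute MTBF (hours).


Formula: MTBF = Total operating time / Number of failures
MTBF = 12959 / 7
MTBF = 1851.29 hours

1851.29 hours


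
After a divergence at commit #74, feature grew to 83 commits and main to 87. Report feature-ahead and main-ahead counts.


Common ancestor: commit #74
feature commits after divergence: 83 - 74 = 9
main commits after divergence: 87 - 74 = 13
feature is 9 commits ahead of main
main is 13 commits ahead of feature

feature ahead: 9, main ahead: 13


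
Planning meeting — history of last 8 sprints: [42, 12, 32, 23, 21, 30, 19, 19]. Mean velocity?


Formula: Avg velocity = Total points / Number of sprints
Points: [42, 12, 32, 23, 21, 30, 19, 19]
Sum = 42 + 12 + 32 + 23 + 21 + 30 + 19 + 19 = 198
Avg velocity = 198 / 8 = 24.75 points/sprint

24.75 points/sprint


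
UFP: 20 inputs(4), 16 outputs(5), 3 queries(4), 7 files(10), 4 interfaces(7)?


UFP = EI*4 + EO*5 + EQ*4 + ILF*10 + EIF*7
UFP = 20*4 + 16*5 + 3*4 + 7*10 + 4*7
UFP = 80 + 80 + 12 + 70 + 28
UFP = 270

270


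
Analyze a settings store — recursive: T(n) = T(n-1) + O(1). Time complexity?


Reasoning: linear recursion with constant work per frame
Complexity: O(n)

O(n)


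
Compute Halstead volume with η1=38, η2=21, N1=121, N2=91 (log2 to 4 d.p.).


Formula: V = N * log2(η), where N = N1 + N2 and η = η1 + η2
η = 38 + 21 = 59
N = 121 + 91 = 212
log2(59) ≈ 5.8826
V = 212 * 5.8826 = 1247.11

1247.11


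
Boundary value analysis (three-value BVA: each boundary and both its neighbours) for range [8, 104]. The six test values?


Range: [8, 104]
Boundaries: just below min, min, min+1, max-1, max, just above max
Values: [7, 8, 9, 103, 104, 105]

[7, 8, 9, 103, 104, 105]


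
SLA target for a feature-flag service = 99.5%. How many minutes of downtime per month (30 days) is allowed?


Formula: allowed downtime = period * (100 - SLA) / 100
Period (month (30 days)) = 43200 minutes
Unavailability fraction = (100 - 99.5) / 100
Allowed downtime = 43200 * (100 - 99.5) / 100
Allowed downtime = 216.0 minutes

216.0 minutes


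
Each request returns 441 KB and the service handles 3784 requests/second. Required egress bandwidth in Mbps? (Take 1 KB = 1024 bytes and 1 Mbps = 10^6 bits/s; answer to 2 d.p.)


Formula: Mbps = payload_bytes * RPS * 8 / 1e6
Payload per request = 441 KB = 441 * 1024 = 451584 bytes
Total bytes/sec = 451584 * 3784 = 1708793856
Total bits/sec = 1708793856 * 8 = 13670350848
Mbps = 13670350848 / 1e6 = 13670.35

13670.35 Mbps


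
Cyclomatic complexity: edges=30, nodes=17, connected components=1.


Formula: V(G) = E - N + 2P
V(G) = 30 - 17 + 2*1
V(G) = 13 + 2
V(G) = 15

15


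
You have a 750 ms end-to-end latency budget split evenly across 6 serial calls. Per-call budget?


Formula: per_stage = total_budget / stages
per_stage = 750 / 6
per_stage = 125.0 ms

125.0 ms


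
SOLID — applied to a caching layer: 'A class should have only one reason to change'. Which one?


This describes the Single Responsibility Principle (SRP)

Single Responsibility Principle (SRP)


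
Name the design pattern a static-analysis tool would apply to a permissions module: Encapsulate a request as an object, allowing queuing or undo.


This matches the Command pattern

Command


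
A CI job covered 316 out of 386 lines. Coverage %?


Coverage = covered / total * 100
Coverage = 316 / 386 * 100
Coverage = 81.87%

81.87%


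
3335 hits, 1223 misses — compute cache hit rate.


Formula: hit rate = hits / (hits + misses) * 100
hit rate = 3335 / (3335 + 1223) * 100
hit rate = 3335 / 4558 * 100
hit rate = 73.17%

73.17%


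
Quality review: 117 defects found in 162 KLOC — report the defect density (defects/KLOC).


Defect density = defects / KLOC
Defect density = 117 / 162
Defect density = 0.722 defects/KLOC

0.722 defects/KLOC


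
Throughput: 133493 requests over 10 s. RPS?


Formula: throughput = requests / seconds
throughput = 133493 / 10
throughput = 13349.3 requests/second

13349.3 requests/second


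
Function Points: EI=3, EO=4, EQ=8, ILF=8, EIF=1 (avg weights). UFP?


UFP = EI*4 + EO*5 + EQ*4 + ILF*10 + EIF*7
UFP = 3*4 + 4*5 + 8*4 + 8*10 + 1*7
UFP = 12 + 20 + 32 + 80 + 7
UFP = 151

151


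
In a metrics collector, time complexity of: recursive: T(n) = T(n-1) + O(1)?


Reasoning: linear recursion with constant work per frame
Complexity: O(n)

O(n)


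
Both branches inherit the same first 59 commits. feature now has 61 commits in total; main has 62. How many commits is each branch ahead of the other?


Common ancestor: commit #59
feature commits after divergence: 61 - 59 = 2
main commits after divergence: 62 - 59 = 3
feature is 2 commits ahead of main
main is 3 commits ahead of feature

feature ahead: 2, main ahead: 3


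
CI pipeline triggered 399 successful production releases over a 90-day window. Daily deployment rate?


Formula: deployments per day = releases / days
= 399 / 90
= 4.433 deploys/day
(equivalently, 31.03 deploys/week)

4.433 deploys/day


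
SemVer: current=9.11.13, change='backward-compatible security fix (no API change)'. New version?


Current: 9.11.13
Change category: 'backward-compatible security fix (no API change)' → patch bump
SemVer rule: patch bump → increment PATCH (MAJOR and MINOR unchanged)
New: 9.11.14

9.11.14


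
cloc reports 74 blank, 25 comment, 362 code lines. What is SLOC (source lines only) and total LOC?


Total LOC = blank + comment + code
Total LOC = 74 + 25 + 362 = 461
SLOC (source only) = code = 362

Total LOC: 461, SLOC: 362


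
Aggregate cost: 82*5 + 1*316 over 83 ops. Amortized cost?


Formula: Amortized cost = Total cost / Operations
Total cost = (82 * 5) + (1 * 316)
Total cost = 410 + 316 = 726
Amortized = 726 / 83 = 8.747

8.747


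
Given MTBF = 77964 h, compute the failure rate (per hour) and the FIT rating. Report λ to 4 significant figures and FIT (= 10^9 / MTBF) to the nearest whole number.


Formula: λ = 1 / MTBF; FIT = λ × 1e9 = 1e9 / MTBF
λ = 1 / 77964 ≈ 1.283e-05 failures/hour
FIT = 1e9 / 77964 ≈ 12826 failures per 1e9 hours (nearest whole number)

λ = 1.283e-05 /h, FIT = 12826


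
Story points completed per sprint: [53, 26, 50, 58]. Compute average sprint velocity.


Formula: Avg velocity = Total points / Number of sprints
Points: [53, 26, 50, 58]
Sum = 53 + 26 + 50 + 58 = 187
Avg velocity = 187 / 4 = 46.75 points/sprint

46.75 points/sprint


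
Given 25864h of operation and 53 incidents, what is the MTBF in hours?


Formula: MTBF = Total operating time / Number of failures
MTBF = 25864 / 53
MTBF = 488.0 hours

488.0 hours


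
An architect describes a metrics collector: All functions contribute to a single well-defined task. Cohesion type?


Reasoning: Best: single purpose
Type: Functional cohesion

Functional cohesion


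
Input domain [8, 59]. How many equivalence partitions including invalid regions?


Valid range: [8, 59]
Class 1: x < 8 — invalid
Class 2: 8 ≤ x ≤ 59 — valid
Class 3: x > 59 — invalid
Total equivalence classes: 3

3 equivalence classes


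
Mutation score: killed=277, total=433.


Mutation score = killed / total * 100
Mutation score = 277 / 433 * 100
Mutation score = 63.97%

63.97%


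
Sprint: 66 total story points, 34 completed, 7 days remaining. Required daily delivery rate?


Formula: Required rate = Remaining points / Days left
Remaining = 66 - 34 = 32 points
Required rate = 32 / 7 = 4.57 points/day

4.57 points/day


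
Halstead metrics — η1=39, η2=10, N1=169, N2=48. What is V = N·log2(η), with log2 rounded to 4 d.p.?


Formula: V = N * log2(η), where N = N1 + N2 and η = η1 + η2
η = 39 + 10 = 49
N = 169 + 48 = 217
log2(49) ≈ 5.6147
V = 217 * 5.6147 = 1218.39

1218.39


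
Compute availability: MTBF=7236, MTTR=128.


Availability = MTBF / (MTBF + MTTR)
Availability = 7236 / (7236 + 128)
Availability = 7236 / 7364
Availability = 98.2618%

98.2618%


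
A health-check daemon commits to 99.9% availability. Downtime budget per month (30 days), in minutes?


Formula: allowed downtime = period * (100 - SLA) / 100
Period (month (30 days)) = 43200 minutes
Unavailability fraction = (100 - 99.9) / 100
Allowed downtime = 43200 * (100 - 99.9) / 100
Allowed downtime = 43.2 minutes

43.2 minutes


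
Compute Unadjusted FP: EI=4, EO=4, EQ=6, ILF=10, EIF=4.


UFP = EI*4 + EO*5 + EQ*4 + ILF*10 + EIF*7
UFP = 4*4 + 4*5 + 6*4 + 10*10 + 4*7
UFP = 16 + 20 + 24 + 100 + 28
UFP = 188

188


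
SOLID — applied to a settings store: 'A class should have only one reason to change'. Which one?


This describes the Single Responsibility Principle (SRP)

Single Responsibility Principle (SRP)


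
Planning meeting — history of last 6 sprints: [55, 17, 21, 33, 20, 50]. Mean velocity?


Formula: Avg velocity = Total points / Number of sprints
Points: [55, 17, 21, 33, 20, 50]
Sum = 55 + 17 + 21 + 33 + 20 + 50 = 196
Avg velocity = 196 / 6 = 32.67 points/sprint

32.67 points/sprint


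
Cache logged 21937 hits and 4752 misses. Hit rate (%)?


Formula: hit rate = hits / (hits + misses) * 100
hit rate = 21937 / (21937 + 4752) * 100
hit rate = 21937 / 26689 * 100
hit rate = 82.19%

82.19%


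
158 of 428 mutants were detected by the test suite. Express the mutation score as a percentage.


Mutation score = killed / total * 100
Mutation score = 158 / 428 * 100
Mutation score = 36.92%

36.92%


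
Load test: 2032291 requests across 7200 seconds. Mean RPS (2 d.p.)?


Formula: throughput = requests / seconds
throughput = 2032291 / 7200
throughput = 282.26 requests/second

282.26 requests/second


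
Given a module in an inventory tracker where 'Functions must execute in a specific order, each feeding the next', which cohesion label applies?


Reasoning: Output of one is input to next
Type: Sequential cohesion

Sequential cohesion


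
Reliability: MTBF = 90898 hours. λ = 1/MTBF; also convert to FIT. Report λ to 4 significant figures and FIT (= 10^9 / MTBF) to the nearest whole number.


Formula: λ = 1 / MTBF; FIT = λ × 1e9 = 1e9 / MTBF
λ = 1 / 90898 ≈ 1.100e-05 failures/hour
FIT = 1e9 / 90898 ≈ 11001 failures per 1e9 hours (nearest whole number)

λ = 1.100e-05 /h, FIT = 11001


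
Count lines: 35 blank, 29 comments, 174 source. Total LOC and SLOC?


Total LOC = blank + comment + code
Total LOC = 35 + 29 + 174 = 238
SLOC (source only) = code = 174

Total LOC: 238, SLOC: 174


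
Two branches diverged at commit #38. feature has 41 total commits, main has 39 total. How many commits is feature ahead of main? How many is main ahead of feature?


Common ancestor: commit #38
feature commits after divergence: 41 - 38 = 3
main commits after divergence: 39 - 38 = 1
feature is 3 commits ahead of main
main is 1 commits ahead of feature

feature ahead: 3, main ahead: 1


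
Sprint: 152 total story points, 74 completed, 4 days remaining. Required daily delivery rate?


Formula: Required rate = Remaining points / Days left
Remaining = 152 - 74 = 78 points
Required rate = 78 / 4 = 19.5 points/day

19.5 points/day


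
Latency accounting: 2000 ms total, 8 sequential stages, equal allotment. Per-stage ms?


Formula: per_stage = total_budget / stages
per_stage = 2000 / 8
per_stage = 250.0 ms

250.0 ms


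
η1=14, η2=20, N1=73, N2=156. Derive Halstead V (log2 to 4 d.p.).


Formula: V = N * log2(η), where N = N1 + N2 and η = η1 + η2
η = 14 + 20 = 34
N = 73 + 156 = 229
log2(34) ≈ 5.0875
V = 229 * 5.0875 = 1165.04

1165.04


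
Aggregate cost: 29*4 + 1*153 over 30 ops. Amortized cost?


Formula: Amortized cost = Total cost / Operations
Total cost = (29 * 4) + (1 * 153)
Total cost = 116 + 153 = 269
Amortized = 269 / 30 = 8.9667

8.9667


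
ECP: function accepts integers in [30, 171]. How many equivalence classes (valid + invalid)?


Valid range: [30, 171]
Class 1: x < 30 — invalid
Class 2: 30 ≤ x ≤ 171 — valid
Class 3: x > 171 — invalid
Total equivalence classes: 3

3 equivalence classes


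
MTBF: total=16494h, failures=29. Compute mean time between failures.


Formula: MTBF = Total operating time / Number of failures
MTBF = 16494 / 29
MTBF = 568.76 hours

568.76 hours


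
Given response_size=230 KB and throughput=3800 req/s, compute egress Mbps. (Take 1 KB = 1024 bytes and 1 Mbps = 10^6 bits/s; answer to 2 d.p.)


Formula: Mbps = payload_bytes * RPS * 8 / 1e6
Payload per request = 230 KB = 230 * 1024 = 235520 bytes
Total bytes/sec = 235520 * 3800 = 894976000
Total bits/sec = 894976000 * 8 = 7159808000
Mbps = 7159808000 / 1e6 = 7159.81

7159.81 Mbps


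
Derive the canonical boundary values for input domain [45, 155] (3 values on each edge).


Range: [45, 155]
Boundaries: just below min, min, min+1, max-1, max, just above max
Values: [44, 45, 46, 154, 155, 156]

[44, 45, 46, 154, 155, 156]


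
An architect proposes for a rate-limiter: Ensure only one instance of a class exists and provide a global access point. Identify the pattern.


This matches the Singleton pattern

Singleton


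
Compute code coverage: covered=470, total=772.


Coverage = covered / total * 100
Coverage = 470 / 772 * 100
Coverage = 60.88%

60.88%


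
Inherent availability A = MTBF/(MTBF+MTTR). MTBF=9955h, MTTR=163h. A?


Availability = MTBF / (MTBF + MTTR)
Availability = 9955 / (9955 + 163)
Availability = 9955 / 10118
Availability = 98.389%

98.389%


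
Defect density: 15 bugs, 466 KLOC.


Defect density = defects / KLOC
Defect density = 15 / 466
Defect density = 0.032 defects/KLOC

0.032 defects/KLOC


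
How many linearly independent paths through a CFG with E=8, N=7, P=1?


Formula: V(G) = E - N + 2P
V(G) = 8 - 7 + 2*1
V(G) = 1 + 2
V(G) = 3

3


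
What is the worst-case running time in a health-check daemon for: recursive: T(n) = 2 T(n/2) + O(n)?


Reasoning: master theorem case 2 (merge-sort recurrence)
Complexity: O(n log n)

O(n log n)


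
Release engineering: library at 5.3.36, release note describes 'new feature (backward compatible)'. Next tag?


Current: 5.3.36
Change category: 'new feature (backward compatible)' → minor bump
SemVer rule: minor bump → increment MINOR, reset PATCH to 0 (MAJOR unchanged)
New: 5.4.0

5.4.0


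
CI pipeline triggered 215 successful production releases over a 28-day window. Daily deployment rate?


Formula: deployments per day = releases / days
= 215 / 28
= 7.679 deploys/day
(equivalently, 53.75 deploys/week)

7.679 deploys/day


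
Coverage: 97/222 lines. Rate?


Coverage = covered / total * 100
Coverage = 97 / 222 * 100
Coverage = 43.69%

43.69%


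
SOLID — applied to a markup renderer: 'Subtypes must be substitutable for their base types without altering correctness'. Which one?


This describes the Liskov Substitution Principle (LSP)

Liskov Substitution Principle (LSP)


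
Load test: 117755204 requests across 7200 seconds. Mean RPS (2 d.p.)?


Formula: throughput = requests / seconds
throughput = 117755204 / 7200
throughput = 16354.89 requests/second

16354.89 requests/second


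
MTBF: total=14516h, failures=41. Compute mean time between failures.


Formula: MTBF = Total operating time / Number of failures
MTBF = 14516 / 41
MTBF = 354.05 hours

354.05 hours


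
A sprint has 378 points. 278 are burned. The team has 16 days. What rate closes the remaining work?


Formula: Required rate = Remaining points / Days left
Remaining = 378 - 278 = 100 points
Required rate = 100 / 16 = 6.25 points/day

6.25 points/day


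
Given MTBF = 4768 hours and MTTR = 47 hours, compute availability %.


Availability = MTBF / (MTBF + MTTR)
Availability = 4768 / (4768 + 47)
Availability = 4768 / 4815
Availability = 99.0239%

99.0239%


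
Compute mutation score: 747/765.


Mutation score = killed / total * 100
Mutation score = 747 / 765 * 100
Mutation score = 97.65%

97.65%


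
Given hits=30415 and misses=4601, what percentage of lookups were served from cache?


Formula: hit rate = hits / (hits + misses) * 100
hit rate = 30415 / (30415 + 4601) * 100
hit rate = 30415 / 35016 * 100
hit rate = 86.86%

86.86%


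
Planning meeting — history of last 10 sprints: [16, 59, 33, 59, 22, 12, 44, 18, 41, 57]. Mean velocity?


Formula: Avg velocity = Total points / Number of sprints
Points: [16, 59, 33, 59, 22, 12, 44, 18, 41, 57]
Sum = 16 + 59 + 33 + 59 + 22 + 12 + 44 + 18 + 41 + 57 = 361
Avg velocity = 361 / 10 = 36.1 points/sprint

36.1 points/sprint


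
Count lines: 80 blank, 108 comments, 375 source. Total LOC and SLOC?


Total LOC = blank + comment + code
Total LOC = 80 + 108 + 375 = 563
SLOC (source only) = code = 375

Total LOC: 563, SLOC: 375


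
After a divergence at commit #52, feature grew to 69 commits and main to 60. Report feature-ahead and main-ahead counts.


Common ancestor: commit #52
feature commits after divergence: 69 - 52 = 17
main commits after divergence: 60 - 52 = 8
feature is 17 commits ahead of main
main is 8 commits ahead of feature

feature ahead: 17, main ahead: 8


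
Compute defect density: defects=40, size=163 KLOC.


Defect density = defects / KLOC
Defect density = 40 / 163
Defect density = 0.245 defects/KLOC

0.245 defects/KLOC


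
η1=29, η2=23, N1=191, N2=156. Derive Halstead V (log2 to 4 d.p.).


Formula: V = N * log2(η), where N = N1 + N2 and η = η1 + η2
η = 29 + 23 = 52
N = 191 + 156 = 347
log2(52) ≈ 5.7004
V = 347 * 5.7004 = 1978.04

1978.04


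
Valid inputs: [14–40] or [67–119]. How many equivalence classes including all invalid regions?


Valid ranges: [14,40] and [67,119]
Class 1: x < 14 — invalid
Class 2: 14 ≤ x ≤ 40 — valid
Class 3: 40 < x < 67 — invalid (gap between ranges)
Class 4: 67 ≤ x ≤ 119 — valid
Class 5: x > 119 — invalid
Total equivalence classes: 5

5 equivalence classes


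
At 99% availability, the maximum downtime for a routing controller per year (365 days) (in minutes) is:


Formula: allowed downtime = period * (100 - SLA) / 100
Period (year (365 days)) = 525600 minutes
Unavailability fraction = (100 - 99.0) / 100
Allowed downtime = 525600 * (100 - 99.0) / 100
Allowed downtime = 5256.0 minutes

5256.0 minutes


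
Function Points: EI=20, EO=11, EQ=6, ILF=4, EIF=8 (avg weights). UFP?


UFP = EI*4 + EO*5 + EQ*4 + ILF*10 + EIF*7
UFP = 20*4 + 11*5 + 6*4 + 4*10 + 8*7
UFP = 80 + 55 + 24 + 40 + 56
UFP = 255

255


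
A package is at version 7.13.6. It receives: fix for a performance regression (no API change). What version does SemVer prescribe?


Current: 7.13.6
Change category: 'fix for a performance regression (no API change)' → patch bump
SemVer rule: patch bump → increment PATCH (MAJOR and MINOR unchanged)
New: 7.13.7

7.13.7


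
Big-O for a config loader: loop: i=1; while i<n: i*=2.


Reasoning: i doubles each step so iterations are log2(n)
Complexity: O(log n)

O(log n)


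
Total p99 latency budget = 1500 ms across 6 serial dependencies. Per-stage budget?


Formula: per_stage = total_budget / stages
per_stage = 1500 / 6
per_stage = 250.0 ms

250.0 ms


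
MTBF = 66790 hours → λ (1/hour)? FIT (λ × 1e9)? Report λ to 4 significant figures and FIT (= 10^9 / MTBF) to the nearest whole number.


Formula: λ = 1 / MTBF; FIT = λ × 1e9 = 1e9 / MTBF
λ = 1 / 66790 ≈ 1.497e-05 failures/hour
FIT = 1e9 / 66790 ≈ 14972 failures per 1e9 hours (nearest whole number)

λ = 1.497e-05 /h, FIT = 14972


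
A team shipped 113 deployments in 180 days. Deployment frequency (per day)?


Formula: deployments per day = releases / days
= 113 / 180
= 0.628 deploys/day
(equivalently, 4.39 deploys/week)

0.628 deploys/day


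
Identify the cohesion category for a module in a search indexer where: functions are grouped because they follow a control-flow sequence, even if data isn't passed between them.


Reasoning: Grouped by order of execution within a routine, not by data flow
Type: Procedural cohesion

Procedural cohesion


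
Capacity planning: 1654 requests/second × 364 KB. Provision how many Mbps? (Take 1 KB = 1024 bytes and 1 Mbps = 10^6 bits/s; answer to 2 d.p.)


Formula: Mbps = payload_bytes * RPS * 8 / 1e6
Payload per request = 364 KB = 364 * 1024 = 372736 bytes
Total bytes/sec = 372736 * 1654 = 616505344
Total bits/sec = 616505344 * 8 = 4932042752
Mbps = 4932042752 / 1e6 = 4932.04

4932.04 Mbps


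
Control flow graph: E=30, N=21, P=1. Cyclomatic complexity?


Formula: V(G) = E - N + 2P
V(G) = 30 - 21 + 2*1
V(G) = 9 + 2
V(G) = 11

11


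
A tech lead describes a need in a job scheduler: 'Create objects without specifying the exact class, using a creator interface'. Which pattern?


This matches the Factory Method pattern

Factory Method


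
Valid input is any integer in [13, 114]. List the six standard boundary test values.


Range: [13, 114]
Boundaries: just below min, min, min+1, max-1, max, just above max
Values: [12, 13, 14, 113, 114, 115]

[12, 13, 14, 113, 114, 115]


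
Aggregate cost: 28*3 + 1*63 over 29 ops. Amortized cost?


Formula: Amortized cost = Total cost / Operations
Total cost = (28 * 3) + (1 * 63)
Total cost = 84 + 63 = 147
Amortized = 147 / 29 = 5.069

5.069


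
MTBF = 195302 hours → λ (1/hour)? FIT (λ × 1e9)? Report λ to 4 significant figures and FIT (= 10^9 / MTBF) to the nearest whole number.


Formula: λ = 1 / MTBF; FIT = λ × 1e9 = 1e9 / MTBF
λ = 1 / 195302 ≈ 5.120e-06 failures/hour
FIT = 1e9 / 195302 ≈ 5120 failures per 1e9 hours (nearest whole number)

λ = 5.120e-06 /h, FIT = 5120


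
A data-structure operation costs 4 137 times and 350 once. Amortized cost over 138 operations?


Formula: Amortized cost = Total cost / Operations
Total cost = (137 * 4) + (1 * 350)
Total cost = 548 + 350 = 898
Amortized = 898 / 138 = 6.5072

6.5072


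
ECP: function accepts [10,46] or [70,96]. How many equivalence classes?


Valid ranges: [10,46] and [70,96]
Class 1: x < 10 — invalid
Class 2: 10 ≤ x ≤ 46 — valid
Class 3: 46 < x < 70 — invalid (gap between ranges)
Class 4: 70 ≤ x ≤ 96 — valid
Class 5: x > 96 — invalid
Total equivalence classes: 5

5 equivalence classes


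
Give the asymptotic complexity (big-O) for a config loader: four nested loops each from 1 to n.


Reasoning: four levels of nesting
Complexity: O(n^4)

O(n^4)


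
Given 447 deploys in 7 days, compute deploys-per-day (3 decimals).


Formula: deployments per day = releases / days
= 447 / 7
= 63.857 deploys/day
(equivalently, 447.0 deploys/week)

63.857 deploys/day


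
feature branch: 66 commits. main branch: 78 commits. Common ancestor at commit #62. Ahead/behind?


Common ancestor: commit #62
feature commits after divergence: 66 - 62 = 4
main commits after divergence: 78 - 62 = 16
feature is 4 commits ahead of main
main is 16 commits ahead of feature

feature ahead: 4, main ahead: 16


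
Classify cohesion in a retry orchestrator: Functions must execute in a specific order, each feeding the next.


Reasoning: Output of one is input to next
Type: Sequential cohesion

Sequential cohesion


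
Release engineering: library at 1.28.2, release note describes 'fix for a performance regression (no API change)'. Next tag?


Current: 1.28.2
Change category: 'fix for a performance regression (no API change)' → patch bump
SemVer rule: patch bump → increment PATCH (MAJOR and MINOR unchanged)
New: 1.28.3

1.28.3


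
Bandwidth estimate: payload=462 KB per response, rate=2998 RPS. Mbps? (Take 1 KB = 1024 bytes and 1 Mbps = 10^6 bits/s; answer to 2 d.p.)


Formula: Mbps = payload_bytes * RPS * 8 / 1e6
Payload per request = 462 KB = 462 * 1024 = 473088 bytes
Total bytes/sec = 473088 * 2998 = 1418317824
Total bits/sec = 1418317824 * 8 = 11346542592
Mbps = 11346542592 / 1e6 = 11346.54

11346.54 Mbps


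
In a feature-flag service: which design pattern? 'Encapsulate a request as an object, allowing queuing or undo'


This matches the Command pattern

Command


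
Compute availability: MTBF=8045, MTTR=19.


Availability = MTBF / (MTBF + MTTR)
Availability = 8045 / (8045 + 19)
Availability = 8045 / 8064
Availability = 99.7644%

99.7644%


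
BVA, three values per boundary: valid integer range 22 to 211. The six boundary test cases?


Range: [22, 211]
Boundaries: just below min, min, min+1, max-1, max, just above max
Values: [21, 22, 23, 210, 211, 212]

[21, 22, 23, 210, 211, 212]


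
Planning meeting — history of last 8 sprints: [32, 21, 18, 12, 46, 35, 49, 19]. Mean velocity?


Formula: Avg velocity = Total points / Number of sprints
Points: [32, 21, 18, 12, 46, 35, 49, 19]
Sum = 32 + 21 + 18 + 12 + 46 + 35 + 49 + 19 = 232
Avg velocity = 232 / 8 = 29.0 points/sprint

29.0 points/sprint


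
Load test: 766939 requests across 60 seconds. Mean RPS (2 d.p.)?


Formula: throughput = requests / seconds
throughput = 766939 / 60
throughput = 12782.32 requests/second

12782.32 requests/second


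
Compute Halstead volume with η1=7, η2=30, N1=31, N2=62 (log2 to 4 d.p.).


Formula: V = N * log2(η), where N = N1 + N2 and η = η1 + η2
η = 7 + 30 = 37
N = 31 + 62 = 93
log2(37) ≈ 5.2095
V = 93 * 5.2095 = 484.48

484.48


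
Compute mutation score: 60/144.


Mutation score = killed / total * 100
Mutation score = 60 / 144 * 100
Mutation score = 41.67%

41.67%


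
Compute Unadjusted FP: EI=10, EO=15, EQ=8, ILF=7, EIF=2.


UFP = EI*4 + EO*5 + EQ*4 + ILF*10 + EIF*7
UFP = 10*4 + 15*5 + 8*4 + 7*10 + 2*7
UFP = 40 + 75 + 32 + 70 + 14
UFP = 231

231


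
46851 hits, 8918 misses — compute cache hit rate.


Formula: hit rate = hits / (hits + misses) * 100
hit rate = 46851 / (46851 + 8918) * 100
hit rate = 46851 / 55769 * 100
hit rate = 84.01%

84.01%


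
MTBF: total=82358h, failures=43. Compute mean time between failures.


Formula: MTBF = Total operating time / Number of failures
MTBF = 82358 / 43
MTBF = 1915.3 hours

1915.3 hours


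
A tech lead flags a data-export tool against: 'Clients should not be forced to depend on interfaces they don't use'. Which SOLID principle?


This describes the Interface Segregation Principle (ISP)

Interface Segregation Principle (ISP)


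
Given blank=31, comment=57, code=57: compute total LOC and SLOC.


Total LOC = blank + comment + code
Total LOC = 31 + 57 + 57 = 145
SLOC (source only) = code = 57

Total LOC: 145, SLOC: 57


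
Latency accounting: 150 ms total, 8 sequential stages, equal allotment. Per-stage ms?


Formula: per_stage = total_budget / stages
per_stage = 150 / 8
per_stage = 18.75 ms

18.75 ms


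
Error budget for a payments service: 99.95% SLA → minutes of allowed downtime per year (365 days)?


Formula: allowed downtime = period * (100 - SLA) / 100
Period (year (365 days)) = 525600 minutes
Unavailability fraction = (100 - 99.95) / 100
Allowed downtime = 525600 * (100 - 99.95) / 100
Allowed downtime = 262.8 minutes

262.8 minutes


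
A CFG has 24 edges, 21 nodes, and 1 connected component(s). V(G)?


Formula: V(G) = E - N + 2P
V(G) = 24 - 21 + 2*1
V(G) = 3 + 2
V(G) = 5

5


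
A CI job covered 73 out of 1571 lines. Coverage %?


Coverage = covered / total * 100
Coverage = 73 / 1571 * 100
Coverage = 4.65%

4.65%


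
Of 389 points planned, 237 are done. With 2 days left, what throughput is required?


Formula: Required rate = Remaining points / Days left
Remaining = 389 - 237 = 152 points
Required rate = 152 / 2 = 76.0 points/day

76.0 points/day


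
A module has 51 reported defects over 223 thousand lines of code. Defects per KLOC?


Defect density = defects / KLOC
Defect density = 51 / 223
Defect density = 0.229 defects/KLOC

0.229 defects/KLOC


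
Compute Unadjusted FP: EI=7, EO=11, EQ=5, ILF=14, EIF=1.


UFP = EI*4 + EO*5 + EQ*4 + ILF*10 + EIF*7
UFP = 7*4 + 11*5 + 5*4 + 14*10 + 1*7
UFP = 28 + 55 + 20 + 140 + 7
UFP = 250

250


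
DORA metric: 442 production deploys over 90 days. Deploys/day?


Formula: deployments per day = releases / days
= 442 / 90
= 4.911 deploys/day
(equivalently, 34.38 deploys/week)

4.911 deploys/day


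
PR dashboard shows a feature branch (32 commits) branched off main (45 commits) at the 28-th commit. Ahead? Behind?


Common ancestor: commit #28
feature commits after divergence: 32 - 28 = 4
main commits after divergence: 45 - 28 = 17
feature is 4 commits ahead of main
main is 17 commits ahead of feature

feature ahead: 4, main ahead: 17


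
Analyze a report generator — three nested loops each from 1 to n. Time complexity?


Reasoning: three levels of nesting over n
Complexity: O(n^3)

O(n^3)


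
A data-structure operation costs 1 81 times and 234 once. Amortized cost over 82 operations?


Formula: Amortized cost = Total cost / Operations
Total cost = (81 * 1) + (1 * 234)
Total cost = 81 + 234 = 315
Amortized = 315 / 82 = 3.8415

3.8415


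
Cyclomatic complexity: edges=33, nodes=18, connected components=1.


Formula: V(G) = E - N + 2P
V(G) = 33 - 18 + 2*1
V(G) = 15 + 2
V(G) = 17

17


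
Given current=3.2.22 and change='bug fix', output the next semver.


Current: 3.2.22
Change category: 'bug fix' → patch bump
SemVer rule: patch bump → increment PATCH (MAJOR and MINOR unchanged)
New: 3.2.23

3.2.23


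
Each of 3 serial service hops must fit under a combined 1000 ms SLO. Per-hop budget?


Formula: per_stage = total_budget / stages
per_stage = 1000 / 3
per_stage = 333.33 ms

333.33 ms


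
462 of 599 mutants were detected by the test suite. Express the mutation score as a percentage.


Mutation score = killed / total * 100
Mutation score = 462 / 599 * 100
Mutation score = 77.13%

77.13%


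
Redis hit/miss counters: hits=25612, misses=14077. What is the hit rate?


Formula: hit rate = hits / (hits + misses) * 100
hit rate = 25612 / (25612 + 14077) * 100
hit rate = 25612 / 39689 * 100
hit rate = 64.53%

64.53%


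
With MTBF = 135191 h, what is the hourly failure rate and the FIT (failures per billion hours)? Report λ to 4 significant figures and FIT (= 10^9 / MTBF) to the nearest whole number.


Formula: λ = 1 / MTBF; FIT = λ × 1e9 = 1e9 / MTBF
λ = 1 / 135191 ≈ 7.397e-06 failures/hour
FIT = 1e9 / 135191 ≈ 7397 failures per 1e9 hours (nearest whole number)

λ = 7.397e-06 /h, FIT = 7397


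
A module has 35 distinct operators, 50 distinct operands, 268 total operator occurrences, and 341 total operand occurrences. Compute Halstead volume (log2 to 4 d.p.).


Formula: V = N * log2(η), where N = N1 + N2 and η = η1 + η2
η = 35 + 50 = 85
N = 268 + 341 = 609
log2(85) ≈ 6.4094
V = 609 * 6.4094 = 3903.32

3903.32


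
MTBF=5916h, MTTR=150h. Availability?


Availability = MTBF / (MTBF + MTTR)
Availability = 5916 / (5916 + 150)
Availability = 5916 / 6066
Availability = 97.5272%

97.5272%


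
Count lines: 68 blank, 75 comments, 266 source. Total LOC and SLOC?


Total LOC = blank + comment + code
Total LOC = 68 + 75 + 266 = 409
SLOC (source only) = code = 266

Total LOC: 409, SLOC: 266


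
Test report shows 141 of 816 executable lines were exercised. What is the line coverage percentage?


Coverage = covered / total * 100
Coverage = 141 / 816 * 100
Coverage = 17.28%

17.28%


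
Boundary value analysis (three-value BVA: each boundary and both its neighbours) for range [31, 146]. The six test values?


Range: [31, 146]
Boundaries: just below min, min, min+1, max-1, max, just above max
Values: [30, 31, 32, 145, 146, 147]

[30, 31, 32, 145, 146, 147]
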